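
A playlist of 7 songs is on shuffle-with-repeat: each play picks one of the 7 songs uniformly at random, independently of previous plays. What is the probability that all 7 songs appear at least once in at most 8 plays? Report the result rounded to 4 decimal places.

Let A_i be the event that song i is missing after 8 plays. By inclusion–exclusion on the A_i,
P(all seen) = Σ_{j=0}^{7} (-1)^j C(7,j)((7-j)/7)^8
= 1.00000 - 2.03950 + 1.42297 - 0.39789 + 0.03983 - 0.00093 + 0.00000 - 0.00000
= 0.02448.

0.0245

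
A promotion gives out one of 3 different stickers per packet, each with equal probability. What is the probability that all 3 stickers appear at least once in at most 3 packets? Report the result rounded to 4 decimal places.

By inclusion–exclusion over which stickers are missing,
P(all seen) = Σ_{j=0}^{3} (-1)^j C(3,j)((3-j)/3)^3
= 1.00000 - 0.88889 + 0.11111 - 0.00000
= 0.22222.

0.2222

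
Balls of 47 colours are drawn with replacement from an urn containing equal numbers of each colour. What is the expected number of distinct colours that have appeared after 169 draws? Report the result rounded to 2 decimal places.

45.76

For each colour, P(seen in 169 draws) = 1 - (46/47)^169 = 0.974.
By linearity of expectation, E[distinct seen] = 47·(1 - (46/47)^169) = 45.759.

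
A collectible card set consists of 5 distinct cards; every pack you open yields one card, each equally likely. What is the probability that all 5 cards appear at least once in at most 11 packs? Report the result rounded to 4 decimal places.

0.6064

By inclusion–exclusion over which cards are missing,
P(all seen) = Σ_{j=0}^{5} (-1)^j C(5,j)((5-j)/5)^11
= 1.00000 - 0.42950 + 0.03628 - 0.00042 + 0.00000 - 0.00000
= 0.60636.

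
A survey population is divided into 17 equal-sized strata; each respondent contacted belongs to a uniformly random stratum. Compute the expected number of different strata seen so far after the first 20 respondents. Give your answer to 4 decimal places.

For each stratum, P(seen in 20 respondents) = 1 - (16/17)^20 = 0.70255.
By linearity of expectation, E[distinct seen] = 17·(1 - (16/17)^20) = 11.94327.

11.9433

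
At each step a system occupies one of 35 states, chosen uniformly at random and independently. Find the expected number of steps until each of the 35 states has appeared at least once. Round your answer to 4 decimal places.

145.1373

The wait to go from k to k+1 distinct states is geometric with mean 35/(35-k).
E[T] = 35/35 + 35/34 + 35/33 + ... + 35/2 + 35/1 = 35·H_{35}.
H_{35} = 4.14678, so E[T] = 145.13735.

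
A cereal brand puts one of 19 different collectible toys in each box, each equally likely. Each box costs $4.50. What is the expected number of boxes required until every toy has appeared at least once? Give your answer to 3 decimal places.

67.407

Split into phases: going from k distinct to k+1 distinct takes on average 19/(19-k) boxes.
E[T] = 19/19 + 19/18 + 19/17 + ... + 19/2 + 19/1 = 19·H_{19}.
H_{19} = 3.5477, so E[T] = 67.4071.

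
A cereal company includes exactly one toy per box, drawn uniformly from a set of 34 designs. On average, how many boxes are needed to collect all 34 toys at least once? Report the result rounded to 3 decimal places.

140.019

After k distinct toys have appeared, the next box gives a new one with probability (34-k)/34, so the expected wait for the (k+1)-th is 34/(34-k).
E[T] = 34/34 + 34/33 + 34/32 + ... + 34/2 + 34/1 = 34·H_{34}.
H_{34} = 4.1182, so E[T] = 140.0191.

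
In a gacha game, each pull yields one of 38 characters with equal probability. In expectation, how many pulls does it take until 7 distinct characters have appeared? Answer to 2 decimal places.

7.62

With k distinct characters already seen, the next new one arrives after an expected 38/(38-k) pulls.
Sum over k = 0,...,6: E = 38/38 + 38/37 + 38/36 + ... + 38/33 + 38/32 = 7.625.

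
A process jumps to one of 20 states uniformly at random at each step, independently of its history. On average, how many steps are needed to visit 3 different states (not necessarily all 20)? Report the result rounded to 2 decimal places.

With k distinct states already seen, the next new one arrives after an expected 20/(20-k) steps.
Sum over k = 0,...,2: E = 20/20 + 20/19 + 20/18 = 3.164.

3.16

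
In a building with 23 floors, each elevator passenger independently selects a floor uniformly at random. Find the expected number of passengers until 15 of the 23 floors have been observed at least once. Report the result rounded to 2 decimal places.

23.38

With k distinct floors already seen, the next new one arrives after an expected 23/(23-k) passengers.
Sum over k = 0,...,14: E = 23/23 + 23/22 + 23/21 + ... + 23/10 + 23/9 = 23.378.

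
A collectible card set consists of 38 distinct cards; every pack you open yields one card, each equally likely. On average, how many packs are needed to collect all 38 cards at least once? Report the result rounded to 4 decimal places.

Split into phases: going from k distinct to k+1 distinct takes on average 38/(38-k) packs.
E[T] = 38/38 + 38/37 + 38/36 + ... + 38/2 + 38/1 = 38·H_{38}.
H_{38} = 4.22790, so E[T] = 160.66028.

160.6603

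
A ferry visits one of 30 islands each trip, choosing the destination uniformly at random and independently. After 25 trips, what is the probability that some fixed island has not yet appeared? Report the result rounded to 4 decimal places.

0.4285

Each trip misses the fixed island with probability (30-1)/30 = 29/30, independently.
P(still missing after 25) = (29/30)^25 = 0.42847.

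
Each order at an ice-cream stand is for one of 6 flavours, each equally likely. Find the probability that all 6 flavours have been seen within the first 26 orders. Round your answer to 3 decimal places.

0.948

By inclusion–exclusion over which flavours are missing,
P(all seen) = Σ_{j=0}^{6} (-1)^j C(6,j)((6-j)/6)^26
= 1.0000 - 0.0524 + 0.0004 - 0.0000 + 0.0000 - 0.0000 + 0.0000
= 0.9480.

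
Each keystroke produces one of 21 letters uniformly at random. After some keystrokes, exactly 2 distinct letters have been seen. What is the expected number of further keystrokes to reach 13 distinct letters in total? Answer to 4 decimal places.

17.4275

The wait to go from k to k+1 distinct letters is geometric with mean 21/(21-k).
Sum over k = 2,...,12: E = 21/19 + 21/18 + 21/17 + ... + 21/10 + 21/9 = 17.42753.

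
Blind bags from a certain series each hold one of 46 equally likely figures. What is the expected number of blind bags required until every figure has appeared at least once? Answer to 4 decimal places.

203.1676

The wait to go from k to k+1 distinct figures is geometric with mean 46/(46-k).
E[T] = 46/46 + 46/45 + 46/44 + ... + 46/2 + 46/1 = 46·H_{46}.
H_{46} = 4.41669, so E[T] = 203.16761.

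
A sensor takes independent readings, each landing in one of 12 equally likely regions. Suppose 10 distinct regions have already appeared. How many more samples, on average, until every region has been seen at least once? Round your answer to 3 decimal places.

18.000

The wait to go from k to k+1 distinct regions is geometric with mean 12/(12-k).
Sum over k = 10,...,11: E = 12/2 + 12/1 = 18.0000.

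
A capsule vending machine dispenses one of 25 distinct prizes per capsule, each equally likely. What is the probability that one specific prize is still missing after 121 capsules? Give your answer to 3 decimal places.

0.007

On each capsule the fixed prize fails to appear with probability 24/25.
P(still missing after 121) = (24/25)^121 = 0.0072.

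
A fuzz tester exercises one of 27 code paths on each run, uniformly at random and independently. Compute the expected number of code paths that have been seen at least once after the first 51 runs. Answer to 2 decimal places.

23.06

For each code path, P(seen in 51 runs) = 1 - (26/27)^51 = 0.854.
By linearity of expectation, E[distinct seen] = 27·(1 - (26/27)^51) = 23.060.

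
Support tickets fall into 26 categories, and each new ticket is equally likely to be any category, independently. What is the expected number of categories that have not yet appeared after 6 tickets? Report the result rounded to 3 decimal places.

For each category, P(unseen after 6) = (25/26)^6 = 0.7903.
By linearity of expectation, E[unseen] = 26·(25/26)^6 = 20.5482.

20.548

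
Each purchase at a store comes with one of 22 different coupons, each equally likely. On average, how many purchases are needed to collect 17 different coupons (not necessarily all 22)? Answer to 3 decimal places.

30.965

With k distinct coupons already seen, the next new one arrives after an expected 22/(22-k) purchases.
Sum over k = 0,...,16: E = 22/22 + 22/21 + 22/20 + ... + 22/7 + 22/6 = 30.9646.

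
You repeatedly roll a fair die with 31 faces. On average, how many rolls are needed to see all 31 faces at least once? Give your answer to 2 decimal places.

The wait to go from k to k+1 distinct faces is geometric with mean 31/(31-k).
E[T] = 31/31 + 31/30 + 31/29 + ... + 31/2 + 31/1 = 31·H_{31}.
H_{31} = 4.027, so E[T] = 124.845.

124.84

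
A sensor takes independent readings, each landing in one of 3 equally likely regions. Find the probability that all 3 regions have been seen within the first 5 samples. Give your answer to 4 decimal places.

By inclusion–exclusion over which regions are missing,
P(all seen) = Σ_{j=0}^{3} (-1)^j C(3,j)((3-j)/3)^5
= 1.00000 - 0.39506 + 0.01235 - 0.00000
= 0.61728.

0.6173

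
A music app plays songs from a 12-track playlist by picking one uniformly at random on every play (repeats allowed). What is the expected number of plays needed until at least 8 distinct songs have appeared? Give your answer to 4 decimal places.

12.2385

With k distinct songs already seen, the next new one arrives after an expected 12/(12-k) plays.
Sum over k = 0,...,7: E = 12/12 + 12/11 + 12/10 + ... + 12/6 + 12/5 = 12.23853.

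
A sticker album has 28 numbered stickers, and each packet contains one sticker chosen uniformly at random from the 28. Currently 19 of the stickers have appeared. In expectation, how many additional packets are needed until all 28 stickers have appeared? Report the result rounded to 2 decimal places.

With k distinct stickers already seen, the next new one takes an expected 28/(28-k) packets.
Sum over k = 19,...,27: E = 28/9 + 28/8 + 28/7 + ... + 28/2 + 28/1 = 79.211.

79.21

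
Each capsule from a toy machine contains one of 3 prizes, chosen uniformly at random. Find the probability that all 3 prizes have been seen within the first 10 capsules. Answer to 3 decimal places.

0.948

By inclusion–exclusion over which prizes are missing,
P(all seen) = Σ_{j=0}^{3} (-1)^j C(3,j)((3-j)/3)^10
= 1.0000 - 0.0520 + 0.0001 - 0.0000
= 0.9480.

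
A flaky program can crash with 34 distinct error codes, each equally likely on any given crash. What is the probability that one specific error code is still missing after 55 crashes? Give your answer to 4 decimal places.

On each crash the fixed error code fails to appear with probability 33/34.
P(still missing after 55) = (33/34)^55 = 0.19361.

0.1936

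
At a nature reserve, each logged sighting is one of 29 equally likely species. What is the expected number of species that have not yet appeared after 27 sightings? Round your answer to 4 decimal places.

For each species, P(unseen after 27) = (28/29)^27 = 0.38772.
By linearity of expectation, E[unseen] = 29·(28/29)^27 = 11.24395.

11.2439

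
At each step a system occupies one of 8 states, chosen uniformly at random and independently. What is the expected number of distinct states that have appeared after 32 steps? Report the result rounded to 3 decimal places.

For each state, P(seen in 32 steps) = 1 - (7/8)^32 = 0.9861.
By linearity of expectation, E[distinct seen] = 8·(1 - (7/8)^32) = 7.8885.

7.888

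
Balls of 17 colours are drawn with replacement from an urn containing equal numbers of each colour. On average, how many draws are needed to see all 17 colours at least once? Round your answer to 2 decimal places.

58.47

Split into phases: going from k distinct to k+1 distinct takes on average 17/(17-k) draws.
E[T] = 17/17 + 17/16 + 17/15 + ... + 17/2 + 17/1 = 17·H_{17}.
H_{17} = 3.440, so E[T] = 58.472.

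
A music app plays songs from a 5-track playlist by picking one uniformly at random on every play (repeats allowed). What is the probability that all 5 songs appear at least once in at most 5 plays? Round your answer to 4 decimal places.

0.0384

Let A_i be the event that song i is missing after 5 plays. By inclusion–exclusion on the A_i,
P(all seen) = Σ_{j=0}^{5} (-1)^j C(5,j)((5-j)/5)^5
= 1.00000 - 1.63840 + 0.77760 - 0.10240 + 0.00160 - 0.00000
= 0.03840.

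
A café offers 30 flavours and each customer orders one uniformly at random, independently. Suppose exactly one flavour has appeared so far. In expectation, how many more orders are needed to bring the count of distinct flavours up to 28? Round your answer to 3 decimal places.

73.850

From k distinct to k+1 distinct takes on average 30/(30-k) orders.
Sum over k = 1,...,27: E = 30/29 + 30/28 + 30/27 + ... + 30/4 + 30/3 = 73.8496.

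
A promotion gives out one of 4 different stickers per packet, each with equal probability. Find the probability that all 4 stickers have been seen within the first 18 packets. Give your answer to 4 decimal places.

By inclusion–exclusion over which stickers are missing,
P(all seen) = Σ_{j=0}^{4} (-1)^j C(4,j)((4-j)/4)^18
= 1.00000 - 0.02255 + 0.00002 - 0.00000 + 0.00000
= 0.97747.

0.9775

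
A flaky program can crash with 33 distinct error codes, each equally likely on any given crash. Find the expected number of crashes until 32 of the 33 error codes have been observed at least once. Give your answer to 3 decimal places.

With k distinct error codes already seen, the next new one arrives after an expected 33/(33-k) crashes.
Sum over k = 0,...,31: E = 33/33 + 33/32 + 33/31 + ... + 33/3 + 33/2 = 101.9303.

101.930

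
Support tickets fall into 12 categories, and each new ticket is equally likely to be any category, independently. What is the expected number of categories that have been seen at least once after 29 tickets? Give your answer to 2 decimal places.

For each category, P(seen in 29 tickets) = 1 - (11/12)^29 = 0.920.
By linearity of expectation, E[distinct seen] = 12·(1 - (11/12)^29) = 11.038.

11.04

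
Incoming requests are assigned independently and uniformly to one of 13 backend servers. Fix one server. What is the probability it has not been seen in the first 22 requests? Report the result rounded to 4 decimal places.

0.1719

On each request the fixed server fails to appear with probability 12/13.
P(still missing after 22) = (12/13)^22 = 0.17188.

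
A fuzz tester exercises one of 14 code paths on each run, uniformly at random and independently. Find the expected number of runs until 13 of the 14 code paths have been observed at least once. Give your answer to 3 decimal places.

31.522

Going from k to k+1 distinct takes a geometric number of runs with mean 14/(14-k).
Sum over k = 0,...,12: E = 14/14 + 14/13 + 14/12 + ... + 14/3 + 14/2 = 31.5219.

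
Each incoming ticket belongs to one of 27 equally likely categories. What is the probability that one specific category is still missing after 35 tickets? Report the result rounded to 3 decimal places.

0.267

Each ticket misses the fixed category with probability (27-1)/27 = 26/27, independently.
P(still missing after 35) = (26/27)^35 = 0.2669.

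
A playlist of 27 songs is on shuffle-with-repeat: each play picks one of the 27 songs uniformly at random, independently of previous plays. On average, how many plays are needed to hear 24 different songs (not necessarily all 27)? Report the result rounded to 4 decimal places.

Going from k to k+1 distinct takes a geometric number of plays with mean 27/(27-k).
Sum over k = 0,...,23: E = 27/27 + 27/26 + 27/25 + ... + 27/5 + 27/4 = 55.56933.

55.5693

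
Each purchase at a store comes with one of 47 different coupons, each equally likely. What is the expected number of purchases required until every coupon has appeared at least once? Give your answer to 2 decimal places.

208.58

Split into phases: going from k distinct to k+1 distinct takes on average 47/(47-k) purchases.
E[T] = 47/47 + 47/46 + 47/45 + ... + 47/2 + 47/1 = 47·H_{47}.
H_{47} = 4.438, so E[T] = 208.584.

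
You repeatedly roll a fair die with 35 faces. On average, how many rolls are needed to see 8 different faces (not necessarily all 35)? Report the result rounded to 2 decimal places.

Going from k to k+1 distinct takes a geometric number of rolls with mean 35/(35-k).
Sum over k = 0,...,7: E = 35/35 + 35/34 + 35/33 + ... + 35/29 + 35/28 = 8.936.

8.94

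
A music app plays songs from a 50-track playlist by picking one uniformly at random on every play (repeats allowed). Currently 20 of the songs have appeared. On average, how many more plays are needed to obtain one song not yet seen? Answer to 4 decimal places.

1.6667

The number of plays until the next new song is geometric with success probability 30/50, so its mean is 50/30.
E = 50/30 = 1.66667.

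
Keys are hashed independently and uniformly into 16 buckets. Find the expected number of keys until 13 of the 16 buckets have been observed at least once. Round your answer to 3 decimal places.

24.758

Going from k to k+1 distinct takes a geometric number of keys with mean 16/(16-k).
Sum over k = 0,...,12: E = 16/16 + 16/15 + 16/14 + ... + 16/5 + 16/4 = 24.7583.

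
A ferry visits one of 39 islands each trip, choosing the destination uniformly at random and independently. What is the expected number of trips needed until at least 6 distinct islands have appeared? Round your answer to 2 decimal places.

6.43

With k distinct islands already seen, the next new one arrives after an expected 39/(39-k) trips.
Sum over k = 0,...,5: E = 39/39 + 39/38 + 39/37 + 39/36 + 39/35 + 39/34 = 6.425.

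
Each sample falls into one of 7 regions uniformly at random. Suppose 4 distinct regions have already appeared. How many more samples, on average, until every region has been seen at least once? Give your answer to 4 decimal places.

The wait to go from k to k+1 distinct regions is geometric with mean 7/(7-k).
Sum over k = 4,...,6: E = 7/3 + 7/2 + 7/1 = 12.83333.

12.8333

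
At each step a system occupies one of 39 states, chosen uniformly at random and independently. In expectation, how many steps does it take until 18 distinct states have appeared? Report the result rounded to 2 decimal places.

23.72

With k distinct states already seen, the next new one arrives after an expected 39/(39-k) steps.
Sum over k = 0,...,17: E = 39/39 + 39/38 + 39/37 + ... + 39/23 + 39/22 = 23.719.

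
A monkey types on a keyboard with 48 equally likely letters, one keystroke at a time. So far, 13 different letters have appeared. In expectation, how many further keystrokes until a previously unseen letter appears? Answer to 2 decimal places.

1.37

The number of keystrokes until the next new letter is geometric with success probability 35/48, so its mean is 48/35.
E = 48/35 = 1.371.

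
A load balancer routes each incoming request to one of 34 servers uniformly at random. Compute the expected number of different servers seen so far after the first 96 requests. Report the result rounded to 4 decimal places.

For each server, P(seen in 96 requests) = 1 - (33/34)^96 = 0.94307.
By linearity of expectation, E[distinct seen] = 34·(1 - (33/34)^96) = 32.06429.

32.0643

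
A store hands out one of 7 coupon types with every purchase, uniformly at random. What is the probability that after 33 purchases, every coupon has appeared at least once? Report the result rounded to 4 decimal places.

0.9571

Let A_i be the event that coupon i is missing after 33 purchases. By inclusion–exclusion on the A_i,
P(all seen) = Σ_{j=0}^{7} (-1)^j C(7,j)((7-j)/7)^33
= 1.00000 - 0.04324 + 0.00032 - 0.00000 + 0.00000 - 0.00000 + 0.00000 - 0.00000
= 0.95708.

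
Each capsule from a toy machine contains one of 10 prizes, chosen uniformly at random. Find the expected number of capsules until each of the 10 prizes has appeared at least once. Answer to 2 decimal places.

After k distinct prizes have appeared, the next capsule gives a new one with probability (10-k)/10, so the expected wait for the (k+1)-th is 10/(10-k).
E[T] = 10/10 + 10/9 + 10/8 + ... + 10/2 + 10/1 = 10·H_{10}.
H_{10} = 2.929, so E[T] = 29.290.

29.29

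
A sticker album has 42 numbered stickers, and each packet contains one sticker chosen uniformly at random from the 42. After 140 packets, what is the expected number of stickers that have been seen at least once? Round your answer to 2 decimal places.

40.56

For each sticker, P(seen in 140 packets) = 1 - (41/42)^140 = 0.966.
By linearity of expectation, E[distinct seen] = 42·(1 - (41/42)^140) = 40.561.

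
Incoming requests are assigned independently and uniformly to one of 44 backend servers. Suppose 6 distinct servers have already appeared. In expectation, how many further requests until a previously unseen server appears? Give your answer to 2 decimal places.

1.16

The number of requests until the next new server is geometric with success probability 38/44, so its mean is 44/38.
E = 44/38 = 1.158.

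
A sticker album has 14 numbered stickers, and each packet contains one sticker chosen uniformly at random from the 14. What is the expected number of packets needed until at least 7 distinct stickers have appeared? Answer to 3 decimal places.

9.222

With k distinct stickers already seen, the next new one arrives after an expected 14/(14-k) packets.
Sum over k = 0,...,6: E = 14/14 + 14/13 + 14/12 + ... + 14/9 + 14/8 = 9.2219.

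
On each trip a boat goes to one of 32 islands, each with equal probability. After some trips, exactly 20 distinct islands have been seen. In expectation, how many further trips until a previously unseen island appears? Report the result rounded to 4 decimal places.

Each trip yields a new island with probability (32-20)/32 = 12/32, so the wait is geometric with mean 32/12.
E = 32/12 = 2.66667.

2.6667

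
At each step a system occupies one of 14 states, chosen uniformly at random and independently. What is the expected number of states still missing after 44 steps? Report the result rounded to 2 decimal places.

0.54

For each state, P(unseen after 44) = (13/14)^44 = 0.038.
By linearity of expectation, E[unseen] = 14·(13/14)^44 = 0.537.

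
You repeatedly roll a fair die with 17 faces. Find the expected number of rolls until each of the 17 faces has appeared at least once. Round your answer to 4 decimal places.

Split into phases: going from k distinct to k+1 distinct takes on average 17/(17-k) rolls.
E[T] = 17/17 + 17/16 + 17/15 + ... + 17/2 + 17/1 = 17·H_{17}.
H_{17} = 3.43955, so E[T] = 58.47239.

58.4724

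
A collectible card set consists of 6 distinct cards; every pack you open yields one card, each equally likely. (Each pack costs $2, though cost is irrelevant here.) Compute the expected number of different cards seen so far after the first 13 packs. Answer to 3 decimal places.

For each card, P(seen in 13 packs) = 1 - (5/6)^13 = 0.9065.
By linearity of expectation, E[distinct seen] = 6·(1 - (5/6)^13) = 5.4392.

5.439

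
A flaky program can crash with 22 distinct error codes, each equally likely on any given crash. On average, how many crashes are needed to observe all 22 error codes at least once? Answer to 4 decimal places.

81.1979

The wait to go from k to k+1 distinct error codes is geometric with mean 22/(22-k).
E[T] = 22/22 + 22/21 + 22/20 + ... + 22/2 + 22/1 = 22·H_{22}.
H_{22} = 3.69081, so E[T] = 81.19789.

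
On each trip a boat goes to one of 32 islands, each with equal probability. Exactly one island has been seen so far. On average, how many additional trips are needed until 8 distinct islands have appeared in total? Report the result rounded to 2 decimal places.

From k distinct to k+1 distinct takes on average 32/(32-k) trips.
Sum over k = 1,...,7: E = 32/31 + 32/30 + 32/29 + ... + 32/26 + 32/25 = 8.041.

8.04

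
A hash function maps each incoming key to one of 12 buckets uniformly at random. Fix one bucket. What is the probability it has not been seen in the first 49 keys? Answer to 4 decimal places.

0.0141

Each key misses the fixed bucket with probability (12-1)/12 = 11/12, independently.
P(still missing after 49) = (11/12)^49 = 0.01407.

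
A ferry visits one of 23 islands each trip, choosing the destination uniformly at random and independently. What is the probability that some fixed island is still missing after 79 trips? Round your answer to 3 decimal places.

On each trip the fixed island fails to appear with probability 22/23.
P(still missing after 79) = (22/23)^79 = 0.0298.

0.030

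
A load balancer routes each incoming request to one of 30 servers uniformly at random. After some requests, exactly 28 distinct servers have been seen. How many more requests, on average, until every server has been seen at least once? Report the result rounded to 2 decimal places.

With k distinct servers already seen, the next new one takes an expected 30/(30-k) requests.
Sum over k = 28,...,29: E = 30/2 + 30/1 = 45.000.

45.00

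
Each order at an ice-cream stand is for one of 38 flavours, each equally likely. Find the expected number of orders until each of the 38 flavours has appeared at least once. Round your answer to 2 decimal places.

160.66

The wait to go from k to k+1 distinct flavours is geometric with mean 38/(38-k).
E[T] = 38/38 + 38/37 + 38/36 + ... + 38/2 + 38/1 = 38·H_{38}.
H_{38} = 4.228, so E[T] = 160.660.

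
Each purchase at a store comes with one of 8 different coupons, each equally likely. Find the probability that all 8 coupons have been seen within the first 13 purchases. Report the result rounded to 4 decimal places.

0.1393

Let A_i be the event that coupon i is missing after 13 purchases. By inclusion–exclusion on the A_i,
P(all seen) = Σ_{j=0}^{8} (-1)^j C(8,j)((8-j)/8)^13
= 1.00000 - 1.40992 + 0.66520 - 0.12434 + 0.00854 - 0.00016 + 0.00000 - 0.00000 + 0.00000
= 0.13932.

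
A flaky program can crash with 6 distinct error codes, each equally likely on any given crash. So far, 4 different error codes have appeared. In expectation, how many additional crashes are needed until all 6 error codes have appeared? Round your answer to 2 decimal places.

With k distinct error codes already seen, the next new one takes an expected 6/(6-k) crashes.
Sum over k = 4,...,5: E = 6/2 + 6/1 = 9.000.

9.00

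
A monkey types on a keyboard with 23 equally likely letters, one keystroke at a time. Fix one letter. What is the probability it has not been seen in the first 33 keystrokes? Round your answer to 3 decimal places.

0.231

On each keystroke the fixed letter fails to appear with probability 22/23.
P(still missing after 33) = (22/23)^33 = 0.2306.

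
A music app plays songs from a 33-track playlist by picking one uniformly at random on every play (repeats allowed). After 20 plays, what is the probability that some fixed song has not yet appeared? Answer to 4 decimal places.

On each play the fixed song fails to appear with probability 32/33.
P(still missing after 20) = (32/33)^20 = 0.54041.

0.5404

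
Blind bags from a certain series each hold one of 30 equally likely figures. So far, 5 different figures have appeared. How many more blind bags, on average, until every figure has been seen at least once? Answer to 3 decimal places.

114.479

With k distinct figures already seen, the next new one takes an expected 30/(30-k) blind bags.
Sum over k = 5,...,29: E = 30/25 + 30/24 + 30/23 + ... + 30/2 + 30/1 = 114.4787.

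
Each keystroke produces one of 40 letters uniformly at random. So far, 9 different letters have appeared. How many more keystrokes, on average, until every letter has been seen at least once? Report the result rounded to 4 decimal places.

161.0898

With k distinct letters already seen, the next new one takes an expected 40/(40-k) keystrokes.
Sum over k = 9,...,39: E = 40/31 + 40/30 + 40/29 + ... + 40/2 + 40/1 = 161.08981.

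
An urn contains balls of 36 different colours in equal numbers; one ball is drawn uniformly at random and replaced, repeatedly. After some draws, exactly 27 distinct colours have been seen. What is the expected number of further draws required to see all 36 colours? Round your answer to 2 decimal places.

With k distinct colours already seen, the next new one takes an expected 36/(36-k) draws.
Sum over k = 27,...,35: E = 36/9 + 36/8 + 36/7 + ... + 36/2 + 36/1 = 101.843.

101.84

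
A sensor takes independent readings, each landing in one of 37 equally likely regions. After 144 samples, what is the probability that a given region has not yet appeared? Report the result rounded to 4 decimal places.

Each sample misses the fixed region with probability (37-1)/37 = 36/37, independently.
P(still missing after 144) = (36/37)^144 = 0.01934.

0.0193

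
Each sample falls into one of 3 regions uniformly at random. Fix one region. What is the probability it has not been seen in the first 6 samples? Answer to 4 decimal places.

0.0878

On each sample the fixed region fails to appear with probability 2/3.
P(still missing after 6) = (2/3)^6 = 0.08779.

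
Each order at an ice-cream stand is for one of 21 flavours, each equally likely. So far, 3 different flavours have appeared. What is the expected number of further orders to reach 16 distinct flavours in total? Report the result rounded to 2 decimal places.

From k distinct to k+1 distinct takes on average 21/(21-k) orders.
Sum over k = 3,...,15: E = 21/18 + 21/17 + 21/16 + ... + 21/7 + 21/6 = 25.447.

25.45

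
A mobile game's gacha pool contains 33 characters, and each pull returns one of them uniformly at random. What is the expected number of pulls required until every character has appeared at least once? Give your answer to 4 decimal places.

After k distinct characters have appeared, the next pull gives a new one with probability (33-k)/33, so the expected wait for the (k+1)-th is 33/(33-k).
E[T] = 33/33 + 33/32 + 33/31 + ... + 33/2 + 33/1 = 33·H_{33}.
H_{33} = 4.08880, so E[T] = 134.93034.

134.9303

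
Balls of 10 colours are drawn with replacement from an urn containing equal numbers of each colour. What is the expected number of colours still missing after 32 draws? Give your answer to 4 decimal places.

0.3434

For each colour, P(unseen after 32) = (9/10)^32 = 0.03434.
By linearity of expectation, E[unseen] = 10·(9/10)^32 = 0.34337.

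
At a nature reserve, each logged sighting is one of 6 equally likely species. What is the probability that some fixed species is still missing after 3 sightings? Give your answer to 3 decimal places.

On each sighting the fixed species fails to appear with probability 5/6.
P(still missing after 3) = (5/6)^3 = 0.5787.

0.579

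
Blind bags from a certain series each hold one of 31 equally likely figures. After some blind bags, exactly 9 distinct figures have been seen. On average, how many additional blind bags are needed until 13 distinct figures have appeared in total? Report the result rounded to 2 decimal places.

With k distinct figures already seen, the next new one takes an expected 31/(31-k) blind bags.
Sum over k = 9,...,12: E = 31/22 + 31/21 + 31/20 + 31/19 = 6.067.

6.07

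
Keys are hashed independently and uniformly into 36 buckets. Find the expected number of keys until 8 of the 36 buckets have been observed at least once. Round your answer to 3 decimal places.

8.906

Going from k to k+1 distinct takes a geometric number of keys with mean 36/(36-k).
Sum over k = 0,...,7: E = 36/36 + 36/35 + 36/34 + ... + 36/30 + 36/29 = 8.9060.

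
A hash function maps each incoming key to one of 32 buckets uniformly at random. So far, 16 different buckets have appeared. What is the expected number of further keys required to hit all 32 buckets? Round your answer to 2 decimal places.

With k distinct buckets already seen, the next new one takes an expected 32/(32-k) keys.
Sum over k = 16,...,31: E = 32/16 + 32/15 + 32/14 + ... + 32/2 + 32/1 = 108.183.

108.18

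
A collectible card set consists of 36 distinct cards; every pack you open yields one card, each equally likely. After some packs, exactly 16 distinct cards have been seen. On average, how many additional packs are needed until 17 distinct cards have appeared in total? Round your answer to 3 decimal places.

The wait to go from k to k+1 distinct cards is geometric with mean 36/(36-k).
Only the k = 16 term is needed: E = 36/20 = 1.8000.

1.800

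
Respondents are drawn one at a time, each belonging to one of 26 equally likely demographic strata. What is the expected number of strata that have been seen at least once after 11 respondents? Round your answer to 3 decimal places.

For each stratum, P(seen in 11 respondents) = 1 - (25/26)^11 = 0.3504.
By linearity of expectation, E[distinct seen] = 26·(1 - (25/26)^11) = 9.1109.

9.111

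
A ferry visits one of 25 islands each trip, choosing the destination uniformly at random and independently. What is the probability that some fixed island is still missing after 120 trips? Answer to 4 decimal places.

On each trip the fixed island fails to appear with probability 24/25.
P(still missing after 120) = (24/25)^120 = 0.00746.

0.0075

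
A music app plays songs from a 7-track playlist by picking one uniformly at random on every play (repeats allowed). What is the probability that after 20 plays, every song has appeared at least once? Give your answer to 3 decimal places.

0.704

Let A_i be the event that song i is missing after 20 plays. By inclusion–exclusion on the A_i,
P(all seen) = Σ_{j=0}^{7} (-1)^j C(7,j)((7-j)/7)^20
= 1.0000 - 0.3207 + 0.0251 - 0.0005 + 0.0000 - 0.0000 + 0.0000 - 0.0000
= 0.7039.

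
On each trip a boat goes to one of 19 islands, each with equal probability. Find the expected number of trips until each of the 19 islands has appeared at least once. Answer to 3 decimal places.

67.407

After k distinct islands have appeared, the next trip gives a new one with probability (19-k)/19, so the expected wait for the (k+1)-th is 19/(19-k).
E[T] = 19/19 + 19/18 + 19/17 + ... + 19/2 + 19/1 = 19·H_{19}.
H_{19} = 3.5477, so E[T] = 67.4071.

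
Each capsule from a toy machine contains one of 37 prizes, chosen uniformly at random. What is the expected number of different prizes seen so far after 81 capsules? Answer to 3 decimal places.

For each prize, P(seen in 81 capsules) = 1 - (36/37)^81 = 0.8913.
By linearity of expectation, E[distinct seen] = 37·(1 - (36/37)^81) = 32.9787.

32.979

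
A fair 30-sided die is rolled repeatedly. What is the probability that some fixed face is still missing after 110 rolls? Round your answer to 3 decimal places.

0.024

Each roll misses the fixed face with probability (30-1)/30 = 29/30, independently.
P(still missing after 110) = (29/30)^110 = 0.0240.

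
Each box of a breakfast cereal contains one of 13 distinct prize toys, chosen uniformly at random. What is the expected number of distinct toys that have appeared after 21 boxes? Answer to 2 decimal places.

For each toy, P(seen in 21 boxes) = 1 - (12/13)^21 = 0.814.
By linearity of expectation, E[distinct seen] = 13·(1 - (12/13)^21) = 10.579.

10.58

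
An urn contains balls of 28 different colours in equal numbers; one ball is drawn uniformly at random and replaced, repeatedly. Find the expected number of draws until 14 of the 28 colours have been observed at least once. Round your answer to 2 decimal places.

With k distinct colours already seen, the next new one arrives after an expected 28/(28-k) draws.
Sum over k = 0,...,13: E = 28/28 + 28/27 + 28/26 + ... + 28/16 + 28/15 = 18.917.

18.92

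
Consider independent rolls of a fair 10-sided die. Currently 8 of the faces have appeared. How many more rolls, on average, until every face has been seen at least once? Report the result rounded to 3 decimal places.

The wait to go from k to k+1 distinct faces is geometric with mean 10/(10-k).
Sum over k = 8,...,9: E = 10/2 + 10/1 = 15.0000.

15.000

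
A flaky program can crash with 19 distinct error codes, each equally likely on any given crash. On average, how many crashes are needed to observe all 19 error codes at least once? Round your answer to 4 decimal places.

After k distinct error codes have appeared, the next crash gives a new one with probability (19-k)/19, so the expected wait for the (k+1)-th is 19/(19-k).
E[T] = 19/19 + 19/18 + 19/17 + ... + 19/2 + 19/1 = 19·H_{19}.
H_{19} = 3.54774, so E[T] = 67.40705.

67.4071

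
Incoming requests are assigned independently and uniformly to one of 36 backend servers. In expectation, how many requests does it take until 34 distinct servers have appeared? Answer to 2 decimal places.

With k distinct servers already seen, the next new one arrives after an expected 36/(36-k) requests.
Sum over k = 0,...,33: E = 36/36 + 36/35 + 36/34 + ... + 36/4 + 36/3 = 96.284.

96.28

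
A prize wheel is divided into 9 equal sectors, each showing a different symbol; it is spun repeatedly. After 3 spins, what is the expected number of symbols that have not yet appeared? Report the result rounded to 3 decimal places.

For each symbol, P(unseen after 3) = (8/9)^3 = 0.7023.
By linearity of expectation, E[unseen] = 9·(8/9)^3 = 6.3210.

6.321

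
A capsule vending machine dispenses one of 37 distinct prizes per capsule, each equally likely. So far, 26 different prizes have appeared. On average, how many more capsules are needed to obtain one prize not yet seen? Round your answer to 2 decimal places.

3.36

The number of capsules until the next new prize is geometric with success probability 11/37, so its mean is 37/11.
E = 37/11 = 3.364.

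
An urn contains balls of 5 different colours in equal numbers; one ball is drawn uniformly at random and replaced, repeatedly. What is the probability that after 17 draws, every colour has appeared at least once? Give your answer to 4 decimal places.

By inclusion–exclusion over which colours are missing,
P(all seen) = Σ_{j=0}^{5} (-1)^j C(5,j)((5-j)/5)^17
= 1.00000 - 0.11259 + 0.00169 - 0.00000 + 0.00000 - 0.00000
= 0.88910.

0.8891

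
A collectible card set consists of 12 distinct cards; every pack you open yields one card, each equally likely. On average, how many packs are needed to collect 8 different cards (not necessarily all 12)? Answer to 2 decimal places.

With k distinct cards already seen, the next new one arrives after an expected 12/(12-k) packs.
Sum over k = 0,...,7: E = 12/12 + 12/11 + 12/10 + ... + 12/6 + 12/5 = 12.239.

12.24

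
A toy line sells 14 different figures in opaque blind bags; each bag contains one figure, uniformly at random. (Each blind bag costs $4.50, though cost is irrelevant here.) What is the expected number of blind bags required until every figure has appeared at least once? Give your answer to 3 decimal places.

45.522

After k distinct figures have appeared, the next blind bag gives a new one with probability (14-k)/14, so the expected wait for the (k+1)-th is 14/(14-k).
E[T] = 14/14 + 14/13 + 14/12 + ... + 14/2 + 14/1 = 14·H_{14}.
H_{14} = 3.2516, so E[T] = 45.5219.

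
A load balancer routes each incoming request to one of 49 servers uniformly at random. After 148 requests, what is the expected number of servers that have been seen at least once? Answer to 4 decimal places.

For each server, P(seen in 148 requests) = 1 - (48/49)^148 = 0.95272.
By linearity of expectation, E[distinct seen] = 49·(1 - (48/49)^148) = 46.68325.

46.6832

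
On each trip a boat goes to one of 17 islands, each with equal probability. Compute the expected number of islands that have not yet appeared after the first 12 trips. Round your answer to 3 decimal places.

8.213

For each island, P(unseen after 12) = (16/17)^12 = 0.4831.
By linearity of expectation, E[unseen] = 17·(16/17)^12 = 8.2130.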